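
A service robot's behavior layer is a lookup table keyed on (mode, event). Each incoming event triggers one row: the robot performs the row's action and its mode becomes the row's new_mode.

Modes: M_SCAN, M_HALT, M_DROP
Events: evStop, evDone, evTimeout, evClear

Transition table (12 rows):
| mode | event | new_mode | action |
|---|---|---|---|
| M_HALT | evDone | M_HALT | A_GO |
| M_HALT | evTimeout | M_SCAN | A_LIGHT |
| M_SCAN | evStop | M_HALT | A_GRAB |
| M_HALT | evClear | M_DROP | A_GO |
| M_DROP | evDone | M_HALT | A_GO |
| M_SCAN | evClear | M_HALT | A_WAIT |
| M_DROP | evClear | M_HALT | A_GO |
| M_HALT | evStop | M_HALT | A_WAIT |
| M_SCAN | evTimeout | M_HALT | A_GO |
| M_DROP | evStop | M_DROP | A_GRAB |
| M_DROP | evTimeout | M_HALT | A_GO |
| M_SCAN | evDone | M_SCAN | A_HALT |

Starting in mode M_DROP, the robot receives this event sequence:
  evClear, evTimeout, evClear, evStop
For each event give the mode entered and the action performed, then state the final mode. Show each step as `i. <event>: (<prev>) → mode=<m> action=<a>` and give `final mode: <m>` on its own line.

1. evClear: (M_DROP) → mode=M_HALT action=A_GO
2. evTimeout: (M_HALT) → mode=M_SCAN action=A_LIGHT
3. evClear: (M_SCAN) → mode=M_HALT action=A_WAIT
4. evStop: (M_HALT) → mode=M_HALT action=A_WAIT

final mode: M_HALT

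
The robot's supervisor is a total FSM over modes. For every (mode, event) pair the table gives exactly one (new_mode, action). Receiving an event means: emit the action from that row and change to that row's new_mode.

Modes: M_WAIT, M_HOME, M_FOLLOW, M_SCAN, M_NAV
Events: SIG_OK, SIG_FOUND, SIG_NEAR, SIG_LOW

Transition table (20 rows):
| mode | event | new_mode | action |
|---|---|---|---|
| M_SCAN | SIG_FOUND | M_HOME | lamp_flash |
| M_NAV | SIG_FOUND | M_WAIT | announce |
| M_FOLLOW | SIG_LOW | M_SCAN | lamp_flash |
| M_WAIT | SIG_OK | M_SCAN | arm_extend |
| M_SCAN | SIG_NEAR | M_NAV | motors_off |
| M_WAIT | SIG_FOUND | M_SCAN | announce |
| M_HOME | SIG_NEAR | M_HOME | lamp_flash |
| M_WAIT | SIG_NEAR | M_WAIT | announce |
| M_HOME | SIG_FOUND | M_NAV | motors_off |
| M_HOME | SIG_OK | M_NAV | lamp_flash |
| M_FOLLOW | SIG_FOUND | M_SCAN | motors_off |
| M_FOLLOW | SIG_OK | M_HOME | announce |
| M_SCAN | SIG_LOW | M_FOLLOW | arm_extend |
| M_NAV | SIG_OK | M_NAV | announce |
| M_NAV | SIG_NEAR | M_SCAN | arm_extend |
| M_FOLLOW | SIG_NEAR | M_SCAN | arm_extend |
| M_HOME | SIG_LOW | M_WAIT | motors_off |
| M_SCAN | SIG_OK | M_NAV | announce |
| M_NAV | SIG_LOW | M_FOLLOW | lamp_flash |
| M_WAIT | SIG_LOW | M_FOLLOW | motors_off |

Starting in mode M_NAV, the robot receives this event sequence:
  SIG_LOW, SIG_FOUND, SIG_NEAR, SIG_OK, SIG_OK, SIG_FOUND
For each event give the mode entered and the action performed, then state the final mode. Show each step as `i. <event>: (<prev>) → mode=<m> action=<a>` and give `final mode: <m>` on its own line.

1. SIG_LOW: (M_NAV) → mode=M_FOLLOW action=lamp_flash
2. SIG_FOUND: (M_FOLLOW) → mode=M_SCAN action=motors_off
3. SIG_NEAR: (M_SCAN) → mode=M_NAV action=motors_off
4. SIG_OK: (M_NAV) → mode=M_NAV action=announce
5. SIG_OK: (M_NAV) → mode=M_NAV action=announce
6. SIG_FOUND: (M_NAV) → mode=M_WAIT action=announce

final mode: M_WAIT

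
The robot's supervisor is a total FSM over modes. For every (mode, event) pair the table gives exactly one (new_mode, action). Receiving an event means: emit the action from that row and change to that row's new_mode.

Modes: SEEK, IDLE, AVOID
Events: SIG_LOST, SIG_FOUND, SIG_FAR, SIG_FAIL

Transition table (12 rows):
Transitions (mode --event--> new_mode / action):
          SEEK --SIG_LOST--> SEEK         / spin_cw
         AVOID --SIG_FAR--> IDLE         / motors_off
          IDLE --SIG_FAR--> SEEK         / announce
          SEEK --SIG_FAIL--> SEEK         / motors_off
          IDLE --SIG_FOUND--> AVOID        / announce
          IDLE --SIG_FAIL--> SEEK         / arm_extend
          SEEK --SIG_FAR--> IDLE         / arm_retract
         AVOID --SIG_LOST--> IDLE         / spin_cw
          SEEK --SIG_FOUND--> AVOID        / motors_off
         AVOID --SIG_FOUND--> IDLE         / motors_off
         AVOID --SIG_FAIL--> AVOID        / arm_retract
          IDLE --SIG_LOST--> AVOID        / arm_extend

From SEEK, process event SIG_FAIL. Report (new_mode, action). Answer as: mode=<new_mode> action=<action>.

mode=SEEK action=motors_off

current mode = SEEK; filter table to that mode:
  (SEEK, SIG_LOST) → (SEEK, spin_cw)
  (SEEK, SIG_FAIL) → (SEEK, motors_off)  ← event matches
  (SEEK, SIG_FAR) → (IDLE, arm_retract)
  (SEEK, SIG_FOUND) → (AVOID, motors_off)
event = SIG_FAIL selects (SEEK, motors_off)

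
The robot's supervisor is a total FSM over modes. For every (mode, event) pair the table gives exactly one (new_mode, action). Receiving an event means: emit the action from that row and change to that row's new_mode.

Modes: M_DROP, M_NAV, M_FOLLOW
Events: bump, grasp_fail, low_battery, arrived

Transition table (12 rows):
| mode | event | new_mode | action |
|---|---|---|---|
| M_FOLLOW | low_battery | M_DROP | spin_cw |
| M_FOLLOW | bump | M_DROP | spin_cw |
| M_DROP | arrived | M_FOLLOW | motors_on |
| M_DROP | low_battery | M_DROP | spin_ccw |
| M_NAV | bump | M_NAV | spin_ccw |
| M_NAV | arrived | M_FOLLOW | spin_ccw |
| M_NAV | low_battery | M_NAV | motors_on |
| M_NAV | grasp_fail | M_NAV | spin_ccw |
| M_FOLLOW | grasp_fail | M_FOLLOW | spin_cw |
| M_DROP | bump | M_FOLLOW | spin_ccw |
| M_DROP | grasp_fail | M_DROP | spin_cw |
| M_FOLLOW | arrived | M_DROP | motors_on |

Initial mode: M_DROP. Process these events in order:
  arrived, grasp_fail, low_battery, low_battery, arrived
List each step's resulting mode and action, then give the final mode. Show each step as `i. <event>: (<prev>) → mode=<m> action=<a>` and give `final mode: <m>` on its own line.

1. arrived: (M_DROP) → mode=M_FOLLOW action=motors_on
2. grasp_fail: (M_FOLLOW) → mode=M_FOLLOW action=spin_cw
3. low_battery: (M_FOLLOW) → mode=M_DROP action=spin_cw
4. low_battery: (M_DROP) → mode=M_DROP action=spin_ccw
5. arrived: (M_DROP) → mode=M_FOLLOW action=motors_on

final mode: M_FOLLOW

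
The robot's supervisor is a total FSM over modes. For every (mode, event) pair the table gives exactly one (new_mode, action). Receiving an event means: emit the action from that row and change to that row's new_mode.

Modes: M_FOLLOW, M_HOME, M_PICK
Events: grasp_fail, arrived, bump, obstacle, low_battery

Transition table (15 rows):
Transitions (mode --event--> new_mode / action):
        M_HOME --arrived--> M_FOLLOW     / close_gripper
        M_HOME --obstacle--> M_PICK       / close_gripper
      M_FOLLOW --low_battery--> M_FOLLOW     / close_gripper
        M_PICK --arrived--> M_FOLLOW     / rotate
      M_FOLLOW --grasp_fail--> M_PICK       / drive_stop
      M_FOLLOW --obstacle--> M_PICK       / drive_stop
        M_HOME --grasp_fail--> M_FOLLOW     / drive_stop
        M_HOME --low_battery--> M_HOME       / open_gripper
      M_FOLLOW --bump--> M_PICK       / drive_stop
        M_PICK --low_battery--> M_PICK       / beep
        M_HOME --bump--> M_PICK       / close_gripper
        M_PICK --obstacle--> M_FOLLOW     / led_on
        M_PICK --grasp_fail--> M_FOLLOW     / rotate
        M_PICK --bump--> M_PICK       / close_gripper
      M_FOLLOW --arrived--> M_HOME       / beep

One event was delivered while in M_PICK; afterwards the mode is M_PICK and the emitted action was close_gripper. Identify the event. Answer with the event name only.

bump

try grasp_fail: (M_PICK, grasp_fail) → (M_FOLLOW, rotate)
try arrived: (M_PICK, arrived) → (M_FOLLOW, rotate)
try bump: (M_PICK, bump) → (M_PICK, close_gripper)  ← matches
try obstacle: (M_PICK, obstacle) → (M_FOLLOW, led_on)
try low_battery: (M_PICK, low_battery) → (M_PICK, beep)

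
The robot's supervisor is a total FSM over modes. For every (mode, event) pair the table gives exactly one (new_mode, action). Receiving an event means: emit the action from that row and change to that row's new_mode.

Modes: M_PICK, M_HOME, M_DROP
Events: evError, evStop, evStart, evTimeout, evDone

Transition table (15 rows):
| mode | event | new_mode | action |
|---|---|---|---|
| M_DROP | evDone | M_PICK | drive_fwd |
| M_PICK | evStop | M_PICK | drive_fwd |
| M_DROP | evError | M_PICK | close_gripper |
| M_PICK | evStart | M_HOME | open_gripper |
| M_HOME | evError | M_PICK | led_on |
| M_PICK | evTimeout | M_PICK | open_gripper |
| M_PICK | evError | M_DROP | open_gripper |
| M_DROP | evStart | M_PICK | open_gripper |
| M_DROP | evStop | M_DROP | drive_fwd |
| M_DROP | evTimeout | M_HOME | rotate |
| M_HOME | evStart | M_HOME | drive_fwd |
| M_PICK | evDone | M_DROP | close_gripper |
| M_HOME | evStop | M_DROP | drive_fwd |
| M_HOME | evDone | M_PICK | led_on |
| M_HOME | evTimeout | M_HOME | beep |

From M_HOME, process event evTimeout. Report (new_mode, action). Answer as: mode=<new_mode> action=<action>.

current mode = M_HOME; filter table to that mode:
  (M_HOME, evError) → (M_PICK, led_on)
  (M_HOME, evStart) → (M_HOME, drive_fwd)
  (M_HOME, evStop) → (M_DROP, drive_fwd)
  (M_HOME, evDone) → (M_PICK, led_on)
  (M_HOME, evTimeout) → (M_HOME, beep)  ← event matches
event = evTimeout selects (M_HOME, beep)

mode=M_HOME action=beep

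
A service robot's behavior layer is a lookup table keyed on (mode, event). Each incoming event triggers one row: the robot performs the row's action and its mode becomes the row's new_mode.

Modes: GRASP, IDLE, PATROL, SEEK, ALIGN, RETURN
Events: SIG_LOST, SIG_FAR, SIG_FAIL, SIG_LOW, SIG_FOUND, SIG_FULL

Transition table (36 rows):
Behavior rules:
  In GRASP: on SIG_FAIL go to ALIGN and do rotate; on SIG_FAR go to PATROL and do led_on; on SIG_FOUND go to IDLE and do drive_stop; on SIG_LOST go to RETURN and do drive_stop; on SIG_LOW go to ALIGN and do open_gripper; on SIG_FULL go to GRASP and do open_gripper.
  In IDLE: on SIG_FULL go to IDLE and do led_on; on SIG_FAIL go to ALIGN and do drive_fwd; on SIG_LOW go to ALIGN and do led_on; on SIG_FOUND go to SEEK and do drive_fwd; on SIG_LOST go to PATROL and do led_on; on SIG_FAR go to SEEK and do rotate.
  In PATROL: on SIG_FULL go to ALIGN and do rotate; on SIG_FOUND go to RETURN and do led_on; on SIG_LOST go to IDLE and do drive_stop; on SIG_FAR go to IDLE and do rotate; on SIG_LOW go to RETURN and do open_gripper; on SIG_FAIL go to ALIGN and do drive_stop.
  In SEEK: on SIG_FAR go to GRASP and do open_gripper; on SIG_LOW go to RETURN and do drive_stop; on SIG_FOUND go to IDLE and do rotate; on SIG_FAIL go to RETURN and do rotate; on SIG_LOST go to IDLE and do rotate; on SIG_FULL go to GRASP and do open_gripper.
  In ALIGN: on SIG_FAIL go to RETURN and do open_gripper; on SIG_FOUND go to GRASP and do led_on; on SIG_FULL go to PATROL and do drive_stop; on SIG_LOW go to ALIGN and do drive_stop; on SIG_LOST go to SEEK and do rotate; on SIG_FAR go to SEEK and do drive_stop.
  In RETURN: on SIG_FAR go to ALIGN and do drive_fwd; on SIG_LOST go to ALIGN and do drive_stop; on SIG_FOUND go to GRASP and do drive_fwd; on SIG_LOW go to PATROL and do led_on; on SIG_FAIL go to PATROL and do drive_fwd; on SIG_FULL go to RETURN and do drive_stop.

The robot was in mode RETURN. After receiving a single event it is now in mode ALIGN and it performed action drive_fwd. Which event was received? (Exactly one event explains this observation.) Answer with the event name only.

SIG_FAR

try SIG_LOST: (RETURN, SIG_LOST) → (ALIGN, drive_stop)
try SIG_FAR: (RETURN, SIG_FAR) → (ALIGN, drive_fwd)  ← matches
try SIG_FAIL: (RETURN, SIG_FAIL) → (PATROL, drive_fwd)
try SIG_LOW: (RETURN, SIG_LOW) → (PATROL, led_on)
try SIG_FOUND: (RETURN, SIG_FOUND) → (GRASP, drive_fwd)
try SIG_FULL: (RETURN, SIG_FULL) → (RETURN, drive_stop)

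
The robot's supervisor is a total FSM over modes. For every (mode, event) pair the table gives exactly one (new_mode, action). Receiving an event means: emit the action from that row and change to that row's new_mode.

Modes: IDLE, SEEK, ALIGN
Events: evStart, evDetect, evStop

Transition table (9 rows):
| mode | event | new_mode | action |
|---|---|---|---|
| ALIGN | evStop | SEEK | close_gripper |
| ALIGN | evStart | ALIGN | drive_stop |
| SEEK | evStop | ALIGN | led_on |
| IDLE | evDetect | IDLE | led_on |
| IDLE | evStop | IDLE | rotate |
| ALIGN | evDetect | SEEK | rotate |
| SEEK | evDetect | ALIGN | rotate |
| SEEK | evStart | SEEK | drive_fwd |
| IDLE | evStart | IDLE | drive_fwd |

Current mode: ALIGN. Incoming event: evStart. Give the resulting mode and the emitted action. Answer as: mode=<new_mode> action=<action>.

mode=ALIGN action=drive_stop

current mode = ALIGN; filter table to that mode:
  (ALIGN, evStop) → (SEEK, close_gripper)
  (ALIGN, evStart) → (ALIGN, drive_stop)  ← event matches
  (ALIGN, evDetect) → (SEEK, rotate)
event = evStart selects (ALIGN, drive_stop)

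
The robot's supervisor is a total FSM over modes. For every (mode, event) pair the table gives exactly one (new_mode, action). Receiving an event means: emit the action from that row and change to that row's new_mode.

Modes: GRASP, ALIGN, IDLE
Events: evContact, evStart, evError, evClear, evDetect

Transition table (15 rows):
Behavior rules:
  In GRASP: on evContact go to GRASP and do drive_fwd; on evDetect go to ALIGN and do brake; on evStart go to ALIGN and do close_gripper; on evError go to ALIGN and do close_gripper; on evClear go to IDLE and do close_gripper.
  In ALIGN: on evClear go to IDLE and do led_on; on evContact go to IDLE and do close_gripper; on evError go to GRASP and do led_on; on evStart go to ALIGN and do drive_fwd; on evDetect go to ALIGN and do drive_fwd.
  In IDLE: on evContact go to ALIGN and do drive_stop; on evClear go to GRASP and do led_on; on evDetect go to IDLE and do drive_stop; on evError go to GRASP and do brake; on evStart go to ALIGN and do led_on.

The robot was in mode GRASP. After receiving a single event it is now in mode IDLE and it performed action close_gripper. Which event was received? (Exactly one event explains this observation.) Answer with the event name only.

try evContact: (GRASP, evContact) → (GRASP, drive_fwd)
try evStart: (GRASP, evStart) → (ALIGN, close_gripper)
try evError: (GRASP, evError) → (ALIGN, close_gripper)
try evClear: (GRASP, evClear) → (IDLE, close_gripper)  ← matches
try evDetect: (GRASP, evDetect) → (ALIGN, brake)

evClear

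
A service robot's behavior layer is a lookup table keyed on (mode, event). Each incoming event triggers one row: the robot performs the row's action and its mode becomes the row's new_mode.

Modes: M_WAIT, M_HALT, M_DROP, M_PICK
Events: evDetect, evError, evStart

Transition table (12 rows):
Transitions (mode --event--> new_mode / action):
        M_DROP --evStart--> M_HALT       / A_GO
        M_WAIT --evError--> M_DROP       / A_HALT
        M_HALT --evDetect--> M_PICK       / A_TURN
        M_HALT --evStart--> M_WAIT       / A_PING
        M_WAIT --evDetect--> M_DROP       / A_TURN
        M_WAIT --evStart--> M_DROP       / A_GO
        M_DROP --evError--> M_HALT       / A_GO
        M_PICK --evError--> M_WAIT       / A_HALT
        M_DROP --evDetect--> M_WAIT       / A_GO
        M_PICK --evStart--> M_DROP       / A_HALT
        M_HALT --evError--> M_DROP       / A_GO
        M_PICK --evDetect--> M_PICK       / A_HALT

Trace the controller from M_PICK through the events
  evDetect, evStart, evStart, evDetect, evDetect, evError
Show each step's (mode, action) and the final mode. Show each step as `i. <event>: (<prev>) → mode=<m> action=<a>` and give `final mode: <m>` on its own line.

1. evDetect: (M_PICK) → mode=M_PICK action=A_HALT
2. evStart: (M_PICK) → mode=M_DROP action=A_HALT
3. evStart: (M_DROP) → mode=M_HALT action=A_GO
4. evDetect: (M_HALT) → mode=M_PICK action=A_TURN
5. evDetect: (M_PICK) → mode=M_PICK action=A_HALT
6. evError: (M_PICK) → mode=M_WAIT action=A_HALT

final mode: M_WAIT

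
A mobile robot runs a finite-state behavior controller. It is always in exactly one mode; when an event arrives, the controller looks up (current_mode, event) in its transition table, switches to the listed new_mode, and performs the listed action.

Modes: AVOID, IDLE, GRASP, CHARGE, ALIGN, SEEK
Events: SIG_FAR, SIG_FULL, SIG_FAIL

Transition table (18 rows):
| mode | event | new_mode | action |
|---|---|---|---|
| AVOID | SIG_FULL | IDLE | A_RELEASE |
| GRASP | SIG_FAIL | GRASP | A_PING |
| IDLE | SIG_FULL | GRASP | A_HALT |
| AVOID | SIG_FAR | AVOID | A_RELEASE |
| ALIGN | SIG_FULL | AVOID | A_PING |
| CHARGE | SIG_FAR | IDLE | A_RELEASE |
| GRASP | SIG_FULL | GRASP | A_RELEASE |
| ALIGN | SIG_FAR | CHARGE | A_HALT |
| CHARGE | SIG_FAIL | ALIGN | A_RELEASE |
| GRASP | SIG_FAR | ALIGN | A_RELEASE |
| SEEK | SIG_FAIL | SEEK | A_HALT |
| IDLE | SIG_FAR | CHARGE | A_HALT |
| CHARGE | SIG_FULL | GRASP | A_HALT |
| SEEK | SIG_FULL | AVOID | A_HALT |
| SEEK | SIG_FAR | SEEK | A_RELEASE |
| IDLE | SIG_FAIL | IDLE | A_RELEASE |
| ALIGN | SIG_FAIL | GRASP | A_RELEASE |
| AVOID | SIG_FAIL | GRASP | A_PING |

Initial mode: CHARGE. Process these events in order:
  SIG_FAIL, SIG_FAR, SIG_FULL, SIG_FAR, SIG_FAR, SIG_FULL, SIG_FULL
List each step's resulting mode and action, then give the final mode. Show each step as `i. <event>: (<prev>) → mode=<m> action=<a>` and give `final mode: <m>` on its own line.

final mode: GRASP

1. SIG_FAIL: (CHARGE) → mode=ALIGN action=A_RELEASE
2. SIG_FAR: (ALIGN) → mode=CHARGE action=A_HALT
3. SIG_FULL: (CHARGE) → mode=GRASP action=A_HALT
4. SIG_FAR: (GRASP) → mode=ALIGN action=A_RELEASE
5. SIG_FAR: (ALIGN) → mode=CHARGE action=A_HALT
6. SIG_FULL: (CHARGE) → mode=GRASP action=A_HALT
7. SIG_FULL: (GRASP) → mode=GRASP action=A_RELEASE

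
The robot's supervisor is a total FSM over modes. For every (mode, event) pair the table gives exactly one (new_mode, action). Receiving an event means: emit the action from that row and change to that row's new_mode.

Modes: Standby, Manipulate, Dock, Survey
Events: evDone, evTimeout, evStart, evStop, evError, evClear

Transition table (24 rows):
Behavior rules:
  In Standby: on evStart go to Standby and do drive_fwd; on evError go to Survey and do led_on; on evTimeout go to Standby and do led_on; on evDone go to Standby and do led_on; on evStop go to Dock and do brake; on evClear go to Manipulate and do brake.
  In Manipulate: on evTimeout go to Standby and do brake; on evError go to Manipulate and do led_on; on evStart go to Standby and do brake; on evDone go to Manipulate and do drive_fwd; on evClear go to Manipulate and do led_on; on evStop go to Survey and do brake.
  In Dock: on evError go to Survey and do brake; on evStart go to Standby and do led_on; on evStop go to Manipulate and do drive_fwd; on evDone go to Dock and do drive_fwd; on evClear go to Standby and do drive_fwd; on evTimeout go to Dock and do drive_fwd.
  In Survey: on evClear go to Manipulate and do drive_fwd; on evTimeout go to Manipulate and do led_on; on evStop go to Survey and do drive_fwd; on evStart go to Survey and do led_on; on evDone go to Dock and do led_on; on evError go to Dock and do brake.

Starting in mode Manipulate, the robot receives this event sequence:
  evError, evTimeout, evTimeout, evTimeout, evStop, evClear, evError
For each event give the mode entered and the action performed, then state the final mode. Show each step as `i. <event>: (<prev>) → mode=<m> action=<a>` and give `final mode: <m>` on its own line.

final mode: Survey

1. evError: (Manipulate) → mode=Manipulate action=led_on
2. evTimeout: (Manipulate) → mode=Standby action=brake
3. evTimeout: (Standby) → mode=Standby action=led_on
4. evTimeout: (Standby) → mode=Standby action=led_on
5. evStop: (Standby) → mode=Dock action=brake
6. evClear: (Dock) → mode=Standby action=drive_fwd
7. evError: (Standby) → mode=Survey action=led_on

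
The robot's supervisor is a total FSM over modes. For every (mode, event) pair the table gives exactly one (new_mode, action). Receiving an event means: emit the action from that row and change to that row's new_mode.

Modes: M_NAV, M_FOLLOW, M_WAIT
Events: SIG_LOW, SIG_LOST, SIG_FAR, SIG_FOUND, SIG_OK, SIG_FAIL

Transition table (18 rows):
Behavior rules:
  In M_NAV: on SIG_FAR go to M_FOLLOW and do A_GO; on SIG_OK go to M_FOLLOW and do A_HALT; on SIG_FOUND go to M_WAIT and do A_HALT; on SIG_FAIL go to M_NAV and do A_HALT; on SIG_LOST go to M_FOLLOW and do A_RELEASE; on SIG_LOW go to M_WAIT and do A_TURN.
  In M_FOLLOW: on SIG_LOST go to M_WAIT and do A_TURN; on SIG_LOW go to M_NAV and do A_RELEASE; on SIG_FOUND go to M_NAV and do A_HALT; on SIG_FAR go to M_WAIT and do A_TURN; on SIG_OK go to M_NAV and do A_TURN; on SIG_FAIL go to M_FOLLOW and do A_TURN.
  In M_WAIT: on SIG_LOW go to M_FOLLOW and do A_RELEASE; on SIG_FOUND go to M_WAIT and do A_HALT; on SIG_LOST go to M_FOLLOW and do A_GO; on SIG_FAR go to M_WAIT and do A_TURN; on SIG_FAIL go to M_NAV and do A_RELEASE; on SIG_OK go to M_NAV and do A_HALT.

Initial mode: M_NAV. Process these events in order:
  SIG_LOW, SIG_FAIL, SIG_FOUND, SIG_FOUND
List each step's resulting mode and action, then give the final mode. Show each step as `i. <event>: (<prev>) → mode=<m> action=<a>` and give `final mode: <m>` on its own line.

1. SIG_LOW: (M_NAV) → mode=M_WAIT action=A_TURN
2. SIG_FAIL: (M_WAIT) → mode=M_NAV action=A_RELEASE
3. SIG_FOUND: (M_NAV) → mode=M_WAIT action=A_HALT
4. SIG_FOUND: (M_WAIT) → mode=M_WAIT action=A_HALT

final mode: M_WAIT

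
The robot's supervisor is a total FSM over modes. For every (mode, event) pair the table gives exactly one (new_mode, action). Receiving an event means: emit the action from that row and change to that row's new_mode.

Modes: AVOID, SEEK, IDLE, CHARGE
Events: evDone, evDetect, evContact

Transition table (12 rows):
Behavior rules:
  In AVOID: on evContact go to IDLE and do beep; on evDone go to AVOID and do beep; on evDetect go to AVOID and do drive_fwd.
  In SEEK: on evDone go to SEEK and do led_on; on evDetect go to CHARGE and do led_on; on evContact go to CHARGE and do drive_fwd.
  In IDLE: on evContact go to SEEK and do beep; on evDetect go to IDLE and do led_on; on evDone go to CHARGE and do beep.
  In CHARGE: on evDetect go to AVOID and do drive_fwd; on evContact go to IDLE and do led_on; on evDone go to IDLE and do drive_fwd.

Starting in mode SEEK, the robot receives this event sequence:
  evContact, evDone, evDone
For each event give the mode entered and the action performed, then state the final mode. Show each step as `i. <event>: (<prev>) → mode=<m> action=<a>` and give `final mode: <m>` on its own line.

1. evContact: (SEEK) → mode=CHARGE action=drive_fwd
2. evDone: (CHARGE) → mode=IDLE action=drive_fwd
3. evDone: (IDLE) → mode=CHARGE action=beep

final mode: CHARGE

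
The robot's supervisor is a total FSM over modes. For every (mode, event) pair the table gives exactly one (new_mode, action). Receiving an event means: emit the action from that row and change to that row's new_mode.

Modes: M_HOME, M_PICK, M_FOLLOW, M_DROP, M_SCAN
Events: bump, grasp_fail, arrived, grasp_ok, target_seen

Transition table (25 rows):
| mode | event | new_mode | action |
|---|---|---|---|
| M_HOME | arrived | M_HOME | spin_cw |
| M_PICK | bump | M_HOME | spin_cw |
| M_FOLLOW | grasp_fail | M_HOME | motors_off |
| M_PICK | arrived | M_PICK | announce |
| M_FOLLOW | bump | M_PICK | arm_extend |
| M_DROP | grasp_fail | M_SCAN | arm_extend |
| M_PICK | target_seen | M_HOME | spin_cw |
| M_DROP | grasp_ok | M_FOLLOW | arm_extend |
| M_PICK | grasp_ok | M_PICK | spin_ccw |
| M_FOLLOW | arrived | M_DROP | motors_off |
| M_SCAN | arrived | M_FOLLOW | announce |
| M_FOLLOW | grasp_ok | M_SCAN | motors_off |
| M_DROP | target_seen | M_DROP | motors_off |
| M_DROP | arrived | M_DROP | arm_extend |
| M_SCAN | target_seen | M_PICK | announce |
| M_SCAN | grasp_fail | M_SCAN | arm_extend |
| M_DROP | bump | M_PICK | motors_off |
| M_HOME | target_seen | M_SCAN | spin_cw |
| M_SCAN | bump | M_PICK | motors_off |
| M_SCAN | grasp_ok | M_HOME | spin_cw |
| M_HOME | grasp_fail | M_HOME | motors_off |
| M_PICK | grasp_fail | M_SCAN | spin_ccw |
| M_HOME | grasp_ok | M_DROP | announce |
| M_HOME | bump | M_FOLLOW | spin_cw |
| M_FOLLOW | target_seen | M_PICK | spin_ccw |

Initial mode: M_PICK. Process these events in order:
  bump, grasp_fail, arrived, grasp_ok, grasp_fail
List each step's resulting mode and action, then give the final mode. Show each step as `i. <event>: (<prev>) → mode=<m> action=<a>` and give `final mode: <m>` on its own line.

final mode: M_SCAN

1. bump: (M_PICK) → mode=M_HOME action=spin_cw
2. grasp_fail: (M_HOME) → mode=M_HOME action=motors_off
3. arrived: (M_HOME) → mode=M_HOME action=spin_cw
4. grasp_ok: (M_HOME) → mode=M_DROP action=announce
5. grasp_fail: (M_DROP) → mode=M_SCAN action=arm_extend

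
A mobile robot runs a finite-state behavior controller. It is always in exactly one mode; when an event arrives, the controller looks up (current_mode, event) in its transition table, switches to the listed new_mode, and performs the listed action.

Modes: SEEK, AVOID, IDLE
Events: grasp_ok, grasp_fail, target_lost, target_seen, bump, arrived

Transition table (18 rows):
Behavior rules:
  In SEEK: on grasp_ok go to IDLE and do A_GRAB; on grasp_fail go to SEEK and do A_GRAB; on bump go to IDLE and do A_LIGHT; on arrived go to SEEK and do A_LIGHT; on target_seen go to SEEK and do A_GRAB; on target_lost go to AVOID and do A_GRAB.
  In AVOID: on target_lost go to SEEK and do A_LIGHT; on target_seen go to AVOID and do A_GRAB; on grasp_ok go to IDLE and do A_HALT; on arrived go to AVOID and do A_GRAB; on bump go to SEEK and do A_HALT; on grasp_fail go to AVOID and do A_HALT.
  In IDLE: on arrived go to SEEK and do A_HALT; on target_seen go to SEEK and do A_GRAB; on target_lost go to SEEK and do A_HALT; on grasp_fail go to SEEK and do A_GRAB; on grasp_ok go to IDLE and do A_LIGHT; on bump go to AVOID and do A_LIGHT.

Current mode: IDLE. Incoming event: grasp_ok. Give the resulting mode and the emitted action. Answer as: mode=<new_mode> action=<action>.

current mode = IDLE; filter table to that mode:
  (IDLE, arrived) → (SEEK, A_HALT)
  (IDLE, target_seen) → (SEEK, A_GRAB)
  (IDLE, target_lost) → (SEEK, A_HALT)
  (IDLE, grasp_fail) → (SEEK, A_GRAB)
  (IDLE, grasp_ok) → (IDLE, A_LIGHT)  ← event matches
  (IDLE, bump) → (AVOID, A_LIGHT)
event = grasp_ok selects (IDLE, A_LIGHT)

mode=IDLE action=A_LIGHT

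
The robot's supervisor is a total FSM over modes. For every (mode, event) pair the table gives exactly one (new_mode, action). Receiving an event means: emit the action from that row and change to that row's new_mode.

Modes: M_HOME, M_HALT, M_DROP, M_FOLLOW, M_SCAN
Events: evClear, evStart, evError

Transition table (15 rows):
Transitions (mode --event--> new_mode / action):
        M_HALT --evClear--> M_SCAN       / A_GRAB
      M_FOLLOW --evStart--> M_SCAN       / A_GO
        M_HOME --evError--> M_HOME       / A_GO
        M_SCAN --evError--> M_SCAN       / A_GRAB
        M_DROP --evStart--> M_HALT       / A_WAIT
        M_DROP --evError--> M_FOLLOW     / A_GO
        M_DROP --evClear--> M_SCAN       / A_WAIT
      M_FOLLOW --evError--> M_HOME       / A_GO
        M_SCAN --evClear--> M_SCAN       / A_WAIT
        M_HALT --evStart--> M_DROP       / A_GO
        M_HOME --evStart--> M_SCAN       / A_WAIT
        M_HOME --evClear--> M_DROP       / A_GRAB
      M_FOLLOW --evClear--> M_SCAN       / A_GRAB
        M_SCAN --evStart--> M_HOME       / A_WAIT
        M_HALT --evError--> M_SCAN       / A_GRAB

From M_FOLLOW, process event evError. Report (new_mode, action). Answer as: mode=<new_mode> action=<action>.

current mode = M_FOLLOW; filter table to that mode:
  (M_FOLLOW, evStart) → (M_SCAN, A_GO)
  (M_FOLLOW, evError) → (M_HOME, A_GO)  ← event matches
  (M_FOLLOW, evClear) → (M_SCAN, A_GRAB)
event = evError selects (M_HOME, A_GO)

mode=M_HOME action=A_GO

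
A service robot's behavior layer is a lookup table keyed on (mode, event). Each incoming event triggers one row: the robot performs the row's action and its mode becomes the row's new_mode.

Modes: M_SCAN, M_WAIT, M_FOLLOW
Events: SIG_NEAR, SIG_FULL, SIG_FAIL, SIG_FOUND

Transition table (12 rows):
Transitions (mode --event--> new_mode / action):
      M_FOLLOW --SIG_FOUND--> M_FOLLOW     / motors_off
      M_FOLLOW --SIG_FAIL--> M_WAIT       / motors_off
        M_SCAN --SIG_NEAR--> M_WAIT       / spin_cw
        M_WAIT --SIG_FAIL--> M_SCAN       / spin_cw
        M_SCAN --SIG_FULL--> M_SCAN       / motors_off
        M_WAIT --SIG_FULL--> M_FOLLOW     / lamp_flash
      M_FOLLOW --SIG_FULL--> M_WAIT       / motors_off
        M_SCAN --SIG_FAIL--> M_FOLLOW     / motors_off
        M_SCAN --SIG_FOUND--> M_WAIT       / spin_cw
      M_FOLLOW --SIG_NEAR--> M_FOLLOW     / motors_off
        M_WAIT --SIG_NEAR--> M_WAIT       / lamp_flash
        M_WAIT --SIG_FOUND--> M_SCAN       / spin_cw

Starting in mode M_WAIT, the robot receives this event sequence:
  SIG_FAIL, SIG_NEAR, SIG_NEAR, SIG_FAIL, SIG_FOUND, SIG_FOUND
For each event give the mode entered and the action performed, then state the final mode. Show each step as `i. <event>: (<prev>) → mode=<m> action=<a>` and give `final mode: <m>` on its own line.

1. SIG_FAIL: (M_WAIT) → mode=M_SCAN action=spin_cw
2. SIG_NEAR: (M_SCAN) → mode=M_WAIT action=spin_cw
3. SIG_NEAR: (M_WAIT) → mode=M_WAIT action=lamp_flash
4. SIG_FAIL: (M_WAIT) → mode=M_SCAN action=spin_cw
5. SIG_FOUND: (M_SCAN) → mode=M_WAIT action=spin_cw
6. SIG_FOUND: (M_WAIT) → mode=M_SCAN action=spin_cw

final mode: M_SCAN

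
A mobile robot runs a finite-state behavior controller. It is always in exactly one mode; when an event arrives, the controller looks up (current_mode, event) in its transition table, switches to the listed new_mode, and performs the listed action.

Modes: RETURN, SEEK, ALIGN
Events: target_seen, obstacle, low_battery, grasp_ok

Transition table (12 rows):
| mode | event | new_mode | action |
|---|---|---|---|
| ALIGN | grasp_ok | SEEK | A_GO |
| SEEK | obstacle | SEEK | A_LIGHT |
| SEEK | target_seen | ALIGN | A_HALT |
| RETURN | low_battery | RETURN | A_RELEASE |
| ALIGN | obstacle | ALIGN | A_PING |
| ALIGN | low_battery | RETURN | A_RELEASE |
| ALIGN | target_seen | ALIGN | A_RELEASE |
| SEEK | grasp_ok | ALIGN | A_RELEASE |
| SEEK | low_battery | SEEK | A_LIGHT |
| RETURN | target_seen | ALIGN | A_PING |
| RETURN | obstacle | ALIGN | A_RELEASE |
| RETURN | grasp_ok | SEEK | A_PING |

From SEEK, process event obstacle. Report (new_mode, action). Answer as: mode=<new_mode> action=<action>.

mode=SEEK action=A_LIGHT

current mode = SEEK; filter table to that mode:
  (SEEK, obstacle) → (SEEK, A_LIGHT)  ← event matches
  (SEEK, target_seen) → (ALIGN, A_HALT)
  (SEEK, grasp_ok) → (ALIGN, A_RELEASE)
  (SEEK, low_battery) → (SEEK, A_LIGHT)
event = obstacle selects (SEEK, A_LIGHT)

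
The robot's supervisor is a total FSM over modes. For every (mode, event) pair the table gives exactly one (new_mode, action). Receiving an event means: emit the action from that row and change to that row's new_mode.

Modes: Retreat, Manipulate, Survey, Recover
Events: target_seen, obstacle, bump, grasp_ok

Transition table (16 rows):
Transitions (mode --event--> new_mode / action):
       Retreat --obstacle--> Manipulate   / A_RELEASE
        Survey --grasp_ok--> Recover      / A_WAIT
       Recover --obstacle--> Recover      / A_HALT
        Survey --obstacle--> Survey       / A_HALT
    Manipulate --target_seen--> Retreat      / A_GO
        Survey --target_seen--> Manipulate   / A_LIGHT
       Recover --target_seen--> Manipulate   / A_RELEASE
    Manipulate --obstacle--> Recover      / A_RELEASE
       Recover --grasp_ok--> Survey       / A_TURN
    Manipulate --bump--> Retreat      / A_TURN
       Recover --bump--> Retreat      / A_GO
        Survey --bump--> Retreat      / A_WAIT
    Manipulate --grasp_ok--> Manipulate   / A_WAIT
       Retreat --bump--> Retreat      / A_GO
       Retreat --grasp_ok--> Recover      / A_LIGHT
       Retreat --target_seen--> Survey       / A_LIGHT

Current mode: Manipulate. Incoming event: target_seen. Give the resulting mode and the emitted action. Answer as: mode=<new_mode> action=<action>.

current mode = Manipulate; filter table to that mode:
  (Manipulate, target_seen) → (Retreat, A_GO)  ← event matches
  (Manipulate, obstacle) → (Recover, A_RELEASE)
  (Manipulate, bump) → (Retreat, A_TURN)
  (Manipulate, grasp_ok) → (Manipulate, A_WAIT)
event = target_seen selects (Retreat, A_GO)

mode=Retreat action=A_GO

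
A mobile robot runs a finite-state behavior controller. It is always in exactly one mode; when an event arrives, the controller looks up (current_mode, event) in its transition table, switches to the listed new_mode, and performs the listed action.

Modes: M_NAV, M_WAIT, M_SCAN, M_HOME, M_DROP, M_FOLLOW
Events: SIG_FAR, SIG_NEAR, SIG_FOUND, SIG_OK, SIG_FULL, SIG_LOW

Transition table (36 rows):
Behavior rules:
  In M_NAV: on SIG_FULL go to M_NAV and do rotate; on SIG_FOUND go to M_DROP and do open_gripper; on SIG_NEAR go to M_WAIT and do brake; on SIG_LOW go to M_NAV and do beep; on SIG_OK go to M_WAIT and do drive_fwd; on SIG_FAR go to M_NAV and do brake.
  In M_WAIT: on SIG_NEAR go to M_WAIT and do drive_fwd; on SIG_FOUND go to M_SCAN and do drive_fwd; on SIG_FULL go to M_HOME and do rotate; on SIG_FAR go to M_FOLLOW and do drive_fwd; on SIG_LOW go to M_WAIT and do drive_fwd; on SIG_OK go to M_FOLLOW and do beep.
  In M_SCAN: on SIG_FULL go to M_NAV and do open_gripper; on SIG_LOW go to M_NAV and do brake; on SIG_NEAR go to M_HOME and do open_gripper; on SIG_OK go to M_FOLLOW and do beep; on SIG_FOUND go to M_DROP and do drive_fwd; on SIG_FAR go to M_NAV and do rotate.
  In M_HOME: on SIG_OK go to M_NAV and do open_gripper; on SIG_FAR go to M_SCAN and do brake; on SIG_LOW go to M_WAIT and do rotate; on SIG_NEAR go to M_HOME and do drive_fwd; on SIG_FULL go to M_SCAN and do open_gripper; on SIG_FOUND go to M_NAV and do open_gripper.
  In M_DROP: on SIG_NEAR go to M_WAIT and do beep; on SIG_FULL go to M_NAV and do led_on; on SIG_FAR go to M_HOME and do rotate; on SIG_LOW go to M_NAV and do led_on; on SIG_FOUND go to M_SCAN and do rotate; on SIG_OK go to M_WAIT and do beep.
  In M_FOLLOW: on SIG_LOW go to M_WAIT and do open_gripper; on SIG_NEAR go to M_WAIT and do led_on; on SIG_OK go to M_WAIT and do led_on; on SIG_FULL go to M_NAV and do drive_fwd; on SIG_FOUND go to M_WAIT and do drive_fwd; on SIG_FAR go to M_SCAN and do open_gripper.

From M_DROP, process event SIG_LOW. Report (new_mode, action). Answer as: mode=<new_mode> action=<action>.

current mode = M_DROP; filter table to that mode:
  (M_DROP, SIG_NEAR) → (M_WAIT, beep)
  (M_DROP, SIG_FULL) → (M_NAV, led_on)
  (M_DROP, SIG_FAR) → (M_HOME, rotate)
  (M_DROP, SIG_LOW) → (M_NAV, led_on)  ← event matches
  (M_DROP, SIG_FOUND) → (M_SCAN, rotate)
  (M_DROP, SIG_OK) → (M_WAIT, beep)
event = SIG_LOW selects (M_NAV, led_on)

mode=M_NAV action=led_on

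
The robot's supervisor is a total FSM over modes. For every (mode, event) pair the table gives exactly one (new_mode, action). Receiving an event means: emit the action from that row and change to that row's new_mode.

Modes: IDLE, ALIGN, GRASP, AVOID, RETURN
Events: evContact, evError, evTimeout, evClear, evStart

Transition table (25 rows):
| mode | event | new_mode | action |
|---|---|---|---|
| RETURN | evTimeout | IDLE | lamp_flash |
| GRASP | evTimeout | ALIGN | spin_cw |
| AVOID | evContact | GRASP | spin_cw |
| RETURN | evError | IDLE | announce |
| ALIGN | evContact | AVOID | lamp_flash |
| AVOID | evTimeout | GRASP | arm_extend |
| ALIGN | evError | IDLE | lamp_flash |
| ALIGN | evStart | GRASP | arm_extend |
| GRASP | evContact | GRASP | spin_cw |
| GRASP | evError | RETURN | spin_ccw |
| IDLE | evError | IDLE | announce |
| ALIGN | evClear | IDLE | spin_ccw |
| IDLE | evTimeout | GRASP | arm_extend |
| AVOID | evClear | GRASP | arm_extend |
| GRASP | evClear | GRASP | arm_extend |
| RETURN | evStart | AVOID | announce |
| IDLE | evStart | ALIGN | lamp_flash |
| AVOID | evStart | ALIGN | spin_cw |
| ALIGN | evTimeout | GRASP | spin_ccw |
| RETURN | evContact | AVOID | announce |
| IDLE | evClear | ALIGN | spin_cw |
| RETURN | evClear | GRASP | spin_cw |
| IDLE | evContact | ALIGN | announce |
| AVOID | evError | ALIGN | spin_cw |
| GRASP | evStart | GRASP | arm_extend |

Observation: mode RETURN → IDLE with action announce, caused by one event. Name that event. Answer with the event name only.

try evContact: (RETURN, evContact) → (AVOID, announce)
try evError: (RETURN, evError) → (IDLE, announce)  ← matches
try evTimeout: (RETURN, evTimeout) → (IDLE, lamp_flash)
try evClear: (RETURN, evClear) → (GRASP, spin_cw)
try evStart: (RETURN, evStart) → (AVOID, announce)

evError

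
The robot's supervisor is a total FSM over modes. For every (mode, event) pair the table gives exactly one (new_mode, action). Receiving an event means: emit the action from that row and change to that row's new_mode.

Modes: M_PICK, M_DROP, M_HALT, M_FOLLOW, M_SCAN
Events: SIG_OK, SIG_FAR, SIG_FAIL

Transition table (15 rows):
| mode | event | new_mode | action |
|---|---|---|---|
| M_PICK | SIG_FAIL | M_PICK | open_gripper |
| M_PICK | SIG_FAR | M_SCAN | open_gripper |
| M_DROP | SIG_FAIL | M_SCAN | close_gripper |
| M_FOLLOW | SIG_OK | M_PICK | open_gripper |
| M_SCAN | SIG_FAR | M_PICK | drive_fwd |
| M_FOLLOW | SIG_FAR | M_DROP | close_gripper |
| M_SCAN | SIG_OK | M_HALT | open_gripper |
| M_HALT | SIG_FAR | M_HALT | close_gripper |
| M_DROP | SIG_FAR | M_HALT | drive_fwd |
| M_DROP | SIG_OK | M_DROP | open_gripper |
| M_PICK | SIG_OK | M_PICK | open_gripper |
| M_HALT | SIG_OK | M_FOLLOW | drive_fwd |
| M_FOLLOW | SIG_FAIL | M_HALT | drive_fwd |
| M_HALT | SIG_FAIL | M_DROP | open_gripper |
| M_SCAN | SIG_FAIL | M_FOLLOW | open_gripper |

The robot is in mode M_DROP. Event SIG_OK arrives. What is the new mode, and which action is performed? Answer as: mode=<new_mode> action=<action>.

mode=M_DROP action=open_gripper

current mode = M_DROP; filter table to that mode:
  (M_DROP, SIG_FAIL) → (M_SCAN, close_gripper)
  (M_DROP, SIG_FAR) → (M_HALT, drive_fwd)
  (M_DROP, SIG_OK) → (M_DROP, open_gripper)  ← event matches
event = SIG_OK selects (M_DROP, open_gripper)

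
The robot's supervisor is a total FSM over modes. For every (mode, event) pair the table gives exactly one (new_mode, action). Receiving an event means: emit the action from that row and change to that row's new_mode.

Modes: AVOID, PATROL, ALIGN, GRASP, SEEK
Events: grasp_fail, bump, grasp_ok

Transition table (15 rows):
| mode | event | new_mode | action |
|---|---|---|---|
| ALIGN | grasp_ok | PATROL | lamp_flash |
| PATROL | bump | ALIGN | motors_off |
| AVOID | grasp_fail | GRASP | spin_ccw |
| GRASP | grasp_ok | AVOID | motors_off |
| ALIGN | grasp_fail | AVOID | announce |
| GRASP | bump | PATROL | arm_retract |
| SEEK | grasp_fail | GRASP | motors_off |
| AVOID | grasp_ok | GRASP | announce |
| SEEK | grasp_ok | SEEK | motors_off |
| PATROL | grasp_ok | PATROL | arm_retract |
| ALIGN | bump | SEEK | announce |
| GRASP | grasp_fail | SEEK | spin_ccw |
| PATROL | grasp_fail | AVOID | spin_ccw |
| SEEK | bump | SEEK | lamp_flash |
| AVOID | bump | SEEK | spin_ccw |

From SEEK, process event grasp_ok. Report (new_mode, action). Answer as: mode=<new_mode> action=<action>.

mode=SEEK action=motors_off

current mode = SEEK; filter table to that mode:
  (SEEK, grasp_fail) → (GRASP, motors_off)
  (SEEK, grasp_ok) → (SEEK, motors_off)  ← event matches
  (SEEK, bump) → (SEEK, lamp_flash)
event = grasp_ok selects (SEEK, motors_off)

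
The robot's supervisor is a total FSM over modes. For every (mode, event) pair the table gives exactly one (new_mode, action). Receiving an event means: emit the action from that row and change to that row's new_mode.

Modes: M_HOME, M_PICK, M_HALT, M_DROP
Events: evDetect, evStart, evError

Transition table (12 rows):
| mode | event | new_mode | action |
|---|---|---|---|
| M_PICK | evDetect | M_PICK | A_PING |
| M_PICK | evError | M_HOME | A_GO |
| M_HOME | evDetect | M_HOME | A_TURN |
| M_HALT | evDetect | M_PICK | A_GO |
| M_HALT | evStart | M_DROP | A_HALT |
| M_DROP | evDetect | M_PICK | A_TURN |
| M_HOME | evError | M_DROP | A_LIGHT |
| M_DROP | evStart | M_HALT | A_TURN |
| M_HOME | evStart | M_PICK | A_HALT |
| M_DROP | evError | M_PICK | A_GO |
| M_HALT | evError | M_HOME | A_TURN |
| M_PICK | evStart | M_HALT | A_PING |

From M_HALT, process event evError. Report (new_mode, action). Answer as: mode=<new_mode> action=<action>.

mode=M_HOME action=A_TURN

current mode = M_HALT; filter table to that mode:
  (M_HALT, evDetect) → (M_PICK, A_GO)
  (M_HALT, evStart) → (M_DROP, A_HALT)
  (M_HALT, evError) → (M_HOME, A_TURN)  ← event matches
event = evError selects (M_HOME, A_TURN)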